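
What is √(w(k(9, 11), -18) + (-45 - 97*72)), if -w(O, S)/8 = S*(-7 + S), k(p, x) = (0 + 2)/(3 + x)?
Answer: 3*I*√1181 ≈ 103.1*I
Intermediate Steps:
k(p, x) = 2/(3 + x)
w(O, S) = -8*S*(-7 + S)
√(w(k(9, 11), -18) + (-45 - 97*72)) = √(8*(-18)*(7 - 1*(-18)) + (-45 - 97*72)) = √(8*(-18)*(7 + 18) + (-45 - 6984)) = √(8*(-18)*25 - 7029) = √(-3600 - 7029) = √(-10629) = 3*I*√1181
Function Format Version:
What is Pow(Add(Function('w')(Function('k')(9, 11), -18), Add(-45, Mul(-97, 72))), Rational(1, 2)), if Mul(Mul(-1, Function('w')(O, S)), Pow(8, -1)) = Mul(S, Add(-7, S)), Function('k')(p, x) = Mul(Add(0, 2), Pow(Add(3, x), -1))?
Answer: Mul(3, I, Pow(1181, Rational(1, 2))) ≈ Mul(103.10, I)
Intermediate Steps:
Function('k')(p, x) = Mul(2, Pow(Add(3, x), -1))
Function('w')(O, S) = Mul(-8, S, Add(-7, S)) (Function('w')(O, S) = Mul(-8, Mul(S, Add(-7, S))) = Mul(-8, S, Add(-7, S)))
Pow(Add(Function('w')(Function('k')(9, 11), -18), Add(-45, Mul(-97, 72))), Rational(1, 2)) = Pow(Add(Mul(8, -18, Add(7, Mul(-1, -18))), Add(-45, Mul(-97, 72))), Rational(1, 2)) = Pow(Add(Mul(8, -18, Add(7, 18)), Add(-45, -6984)), Rational(1, 2)) = Pow(Add(Mul(8, -18, 25), -7029), Rational(1, 2)) = Pow(Add(-3600, -7029), Rational(1, 2)) = Pow(-10629, Rational(1, 2)) = Mul(3, I, Pow(1181, Rational(1, 2)))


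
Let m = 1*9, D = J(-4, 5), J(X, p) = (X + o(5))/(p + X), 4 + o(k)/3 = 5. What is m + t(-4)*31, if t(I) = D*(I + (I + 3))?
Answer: 164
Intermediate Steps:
o(k) = 3 (o(k) = -12 + 3*5 = -12 + 15 = 3)
J(X, p) = (3 + X)/(X + p) (J(X, p) = (X + 3)/(p + X) = (3 + X)/(X + p))
D = -1 (D = (3 - 4)/(-4 + 5) = -1/1 = 1*(-1) = -1)
t(I) = -3 - 2*I (t(I) = -(I + (I + 3)) = -(I + (3 + I)) = -(3 + 2*I) = -3 - 2*I)
m = 9
m + t(-4)*31 = 9 + (-3 - 2*(-4))*31 = 9 + (-3 + 8)*31 = 9 + 5*31 = 9 + 155 = 164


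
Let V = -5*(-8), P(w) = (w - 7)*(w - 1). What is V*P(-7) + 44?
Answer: 4524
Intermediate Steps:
P(w) = (-1 + w)*(-7 + w) (P(w) = (-7 + w)*(-1 + w) = (-1 + w)*(-7 + w))
V = 40
V*P(-7) + 44 = 40*(7 + (-7)**2 - 8*(-7)) + 44 = 40*(7 + 49 + 56) + 44 = 40*112 + 44 = 4480 + 44 = 4524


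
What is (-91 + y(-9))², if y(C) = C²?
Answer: 100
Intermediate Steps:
(-91 + y(-9))² = (-91 + (-9)²)² = (-91 + 81)² = (-10)² = 100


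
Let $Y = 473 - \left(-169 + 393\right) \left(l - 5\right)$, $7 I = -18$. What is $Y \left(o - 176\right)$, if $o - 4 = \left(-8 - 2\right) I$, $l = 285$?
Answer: $\frac{63740928}{7} \approx 9.1058 \cdot 10^{6}$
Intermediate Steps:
$I = - \frac{18}{7}$ ($I = \frac{1}{7} \left(-18\right) = - \frac{18}{7} \approx -2.5714$)
$o = \frac{208}{7}$ ($o = 4 + \left(-8 - 2\right) \left(- \frac{18}{7}\right) = 4 - - \frac{180}{7} = 4 + \frac{180}{7} = \frac{208}{7} \approx 29.714$)
$Y = -62247$ ($Y = 473 - \left(-169 + 393\right) \left(285 - 5\right) = 473 - 224 \cdot 280 = 473 - 62720 = -62247$)
$Y \left(o - 176\right) = - 62247 \left(\frac{208}{7} - 176\right) = \left(-62247\right) \left(- \frac{1024}{7}\right) = \frac{63740928}{7}$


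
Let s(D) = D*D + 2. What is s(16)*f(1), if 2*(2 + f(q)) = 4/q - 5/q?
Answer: -645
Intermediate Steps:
s(D) = 2 + D**2 (s(D) = D**2 + 2 = 2 + D**2)
f(q) = -2 - 1/(2*q) (f(q) = -2 + (4/q - 5/q)/2 = -2 + (-1/q)/2 = -2 - 1/(2*q))
s(16)*f(1) = (2 + 16**2)*(-2 - 1/2/1) = (2 + 256)*(-2 - 1/2*1) = 258*(-2 - 1/2) = 258*(-5/2) = -645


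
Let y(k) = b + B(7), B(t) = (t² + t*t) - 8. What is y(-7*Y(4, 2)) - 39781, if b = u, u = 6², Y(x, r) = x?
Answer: -39655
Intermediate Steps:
u = 36
B(t) = -8 + 2*t² (B(t) = (t² + t²) - 8 = 2*t² - 8 = -8 + 2*t²)
b = 36
y(k) = 126 (y(k) = 36 + (-8 + 2*7²) = 36 + (-8 + 2*49) = 36 + (-8 + 98) = 36 + 90 = 126)
y(-7*Y(4, 2)) - 39781 = 126 - 39781 = -39655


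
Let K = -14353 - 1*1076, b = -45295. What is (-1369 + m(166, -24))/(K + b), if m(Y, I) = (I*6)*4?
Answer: 1945/60724 ≈ 0.032030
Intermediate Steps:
K = -15429 (K = -14353 - 1076 = -15429)
m(Y, I) = 24*I (m(Y, I) = (6*I)*4 = 24*I)
(-1369 + m(166, -24))/(K + b) = (-1369 + 24*(-24))/(-15429 - 45295) = (-1369 - 576)/(-60724) = -1945*(-1/60724) = 1945/60724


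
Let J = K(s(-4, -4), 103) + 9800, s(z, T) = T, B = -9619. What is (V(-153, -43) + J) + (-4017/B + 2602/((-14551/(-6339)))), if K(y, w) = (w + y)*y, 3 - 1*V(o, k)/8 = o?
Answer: 1649633554637/139966069 ≈ 11786.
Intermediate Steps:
V(o, k) = 24 - 8*o
K(y, w) = y*(w + y)
J = 9404 (J = -4*(103 - 4) + 9800 = -4*99 + 9800 = -396 + 9800 = 9404)
(V(-153, -43) + J) + (-4017/B + 2602/((-14551/(-6339)))) = ((24 - 8*(-153)) + 9404) + (-4017/(-9619) + 2602/((-14551/(-6339)))) = ((24 + 1224) + 9404) + (-4017*(-1/9619) + 2602/((-14551*(-1/6339)))) = (1248 + 9404) + (4017/9619 + 2602/(14551/6339)) = 10652 + (4017/9619 + 2602*(6339/14551)) = 10652 + (4017/9619 + 16494078/14551) = 10652 + 158714987649/139966069 = 1649633554637/139966069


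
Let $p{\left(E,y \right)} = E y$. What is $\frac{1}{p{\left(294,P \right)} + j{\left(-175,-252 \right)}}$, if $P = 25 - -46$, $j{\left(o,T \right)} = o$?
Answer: $\frac{1}{20699} \approx 4.8311 \cdot 10^{-5}$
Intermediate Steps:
$P = 71$ ($P = 25 + 46 = 71$)
$\frac{1}{p{\left(294,P \right)} + j{\left(-175,-252 \right)}} = \frac{1}{294 \cdot 71 - 175} = \frac{1}{20874 - 175} = \frac{1}{20699}$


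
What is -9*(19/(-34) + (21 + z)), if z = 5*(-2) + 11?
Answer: -6561/34 ≈ -192.97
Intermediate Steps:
z = 1 (z = -10 + 11 = 1)
-9*(19/(-34) + (21 + z)) = -9*(19/(-34) + (21 + 1)) = -9*(19*(-1/34) + 22) = -9*(-19/34 + 22) = -9*729/34 = -6561/34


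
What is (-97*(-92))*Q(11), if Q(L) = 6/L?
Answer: 53544/11 ≈ 4867.6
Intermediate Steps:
(-97*(-92))*Q(11) = (-97*(-92))*(6/11) = 8924*(6*(1/11)) = 8924*(6/11) = 53544/11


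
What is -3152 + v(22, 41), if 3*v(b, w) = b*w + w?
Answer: -8513/3 ≈ -2837.7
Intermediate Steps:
v(b, w) = w/3 + b*w/3 (v(b, w) = (b*w + w)/3 = (w + b*w)/3 = w/3 + b*w/3)
-3152 + v(22, 41) = -3152 + (⅓)*41*(1 + 22) = -3152 + (⅓)*41*23 = -3152 + 943/3 = -8513/3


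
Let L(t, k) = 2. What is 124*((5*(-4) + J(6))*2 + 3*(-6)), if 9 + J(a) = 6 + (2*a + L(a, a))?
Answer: -4464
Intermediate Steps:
J(a) = -1 + 2*a (J(a) = -9 + (6 + (2*a + 2)) = -9 + (6 + (2 + 2*a)) = -9 + (8 + 2*a) = -1 + 2*a)
124*((5*(-4) + J(6))*2 + 3*(-6)) = 124*((5*(-4) + (-1 + 2*6))*2 + 3*(-6)) = 124*((-20 + (-1 + 12))*2 - 18) = 124*((-20 + 11)*2 - 18) = 124*(-9*2 - 18) = 124*(-18 - 18) = 124*(-36) = -4464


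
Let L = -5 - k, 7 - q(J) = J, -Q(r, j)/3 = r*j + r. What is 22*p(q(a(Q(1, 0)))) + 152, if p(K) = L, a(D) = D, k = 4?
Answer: -46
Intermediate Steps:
Q(r, j) = -3*r - 3*j*r (Q(r, j) = -3*(r*j + r) = -3*(j*r + r) = -3*(r + j*r) = -3*r - 3*j*r)
q(J) = 7 - J
L = -9 (L = -5 - 1*4 = -5 - 4 = -9)
p(K) = -9
22*p(q(a(Q(1, 0)))) + 152 = 22*(-9) + 152 = -198 + 152 = -46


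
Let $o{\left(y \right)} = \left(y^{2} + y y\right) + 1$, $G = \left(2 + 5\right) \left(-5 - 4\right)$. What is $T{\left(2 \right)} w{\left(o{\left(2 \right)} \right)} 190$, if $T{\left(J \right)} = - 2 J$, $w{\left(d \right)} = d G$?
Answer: $430920$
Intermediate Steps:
$G = -63$ ($G = 7 \left(-9\right) = -63$)
$o{\left(y \right)} = 1 + 2 y^{2}$ ($o{\left(y \right)} = \left(y^{2} + y^{2}\right) + 1 = 2 y^{2} + 1 = 1 + 2 y^{2}$)
$w{\left(d \right)} = - 63 d$ ($w{\left(d \right)} = d \left(-63\right) = - 63 d$)
$T{\left(2 \right)} w{\left(o{\left(2 \right)} \right)} 190 = \left(-2\right) 2 \left(- 63 \left(1 + 2 \cdot 2^{2}\right)\right) 190 = - 4 \left(- 63 \left(1 + 2 \cdot 4\right)\right) 190 = - 4 \left(- 63 \left(1 + 8\right)\right) 190 = - 4 \left(\left(-63\right) 9\right) 190 = \left(-4\right) \left(-567\right) 190 = 2268 \cdot 190 = 430920$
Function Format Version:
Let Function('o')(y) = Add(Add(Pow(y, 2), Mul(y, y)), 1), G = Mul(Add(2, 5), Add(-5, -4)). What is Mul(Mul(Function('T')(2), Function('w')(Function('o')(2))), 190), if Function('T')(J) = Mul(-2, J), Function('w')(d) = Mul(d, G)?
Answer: 430920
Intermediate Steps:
G = -63 (G = Mul(7, -9) = -63)
Function('o')(y) = Add(1, Mul(2, Pow(y, 2))) (Function('o')(y) = Add(Add(Pow(y, 2), Pow(y, 2)), 1) = Add(Mul(2, Pow(y, 2)), 1) = Add(1, Mul(2, Pow(y, 2))))
Function('w')(d) = Mul(-63, d) (Function('w')(d) = Mul(d, -63) = Mul(-63, d))
Mul(Mul(Function('T')(2), Function('w')(Function('o')(2))), 190) = Mul(Mul(Mul(-2, 2), Mul(-63, Add(1, Mul(2, Pow(2, 2))))), 190) = Mul(Mul(-4, Mul(-63, Add(1, Mul(2, 4)))), 190) = Mul(Mul(-4, Mul(-63, Add(1, 8))), 190) = Mul(Mul(-4, Mul(-63, 9)), 190) = Mul(Mul(-4, -567), 190) = Mul(2268, 190) = 430920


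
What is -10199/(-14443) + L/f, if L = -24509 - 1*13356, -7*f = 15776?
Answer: 3989088789/227852768 ≈ 17.507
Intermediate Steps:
f = -15776/7 (f = -1/7*15776 = -15776/7 ≈ -2253.7)
L = -37865 (L = -24509 - 13356 = -37865)
-10199/(-14443) + L/f = -10199/(-14443) - 37865/(-15776/7) = -10199*(-1/14443) - 37865*(-7/15776) = 10199/14443 + 265055/15776 = 3989088789/227852768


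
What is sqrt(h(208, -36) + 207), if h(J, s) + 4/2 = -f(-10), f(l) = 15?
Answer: sqrt(190) ≈ 13.784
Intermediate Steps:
h(J, s) = -17 (h(J, s) = -2 - 1*15 = -2 - 15 = -17)
sqrt(h(208, -36) + 207) = sqrt(-17 + 207) = sqrt(190)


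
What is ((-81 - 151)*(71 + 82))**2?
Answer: 1259966016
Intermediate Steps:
((-81 - 151)*(71 + 82))**2 = (-232*153)**2 = (-35496)**2 = 1259966016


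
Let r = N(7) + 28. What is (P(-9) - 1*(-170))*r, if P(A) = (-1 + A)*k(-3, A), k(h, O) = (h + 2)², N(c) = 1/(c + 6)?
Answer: 58400/13 ≈ 4492.3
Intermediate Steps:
N(c) = 1/(6 + c)
k(h, O) = (2 + h)²
P(A) = -1 + A (P(A) = (-1 + A)*(2 - 3)² = (-1 + A)*(-1)² = (-1 + A)*1 = -1 + A)
r = 365/13 (r = 1/(6 + 7) + 28 = 1/13 + 28 = 365/13 ≈ 28.077)
(P(-9) - 1*(-170))*r = ((-1 - 9) - 1*(-170))*(365/13) = (-10 + 170)*(365/13) = 160*(365/13) = 58400/13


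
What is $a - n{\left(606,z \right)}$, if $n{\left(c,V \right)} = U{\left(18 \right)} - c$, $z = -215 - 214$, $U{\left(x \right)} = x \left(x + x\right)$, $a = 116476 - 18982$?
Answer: $97452$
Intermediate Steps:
$a = 97494$
$U{\left(x \right)} = 2 x^{2}$ ($U{\left(x \right)} = x 2 x = 2 x^{2}$)
$z = -429$
$n{\left(c,V \right)} = 648 - c$ ($n{\left(c,V \right)} = 2 \cdot 18^{2} - c = 2 \cdot 324 - c = 648 - c$)
$a - n{\left(606,z \right)} = 97494 - \left(648 - 606\right) = 97494 - 42 = 97452$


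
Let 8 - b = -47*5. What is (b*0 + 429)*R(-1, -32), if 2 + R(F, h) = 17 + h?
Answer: -7293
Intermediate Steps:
R(F, h) = 15 + h (R(F, h) = -2 + (17 + h) = 15 + h)
b = 243 (b = 8 - (-47)*5 = 8 - 1*(-235) = 8 + 235 = 243)
(b*0 + 429)*R(-1, -32) = (243*0 + 429)*(15 - 32) = (0 + 429)*(-17) = 429*(-17) = -7293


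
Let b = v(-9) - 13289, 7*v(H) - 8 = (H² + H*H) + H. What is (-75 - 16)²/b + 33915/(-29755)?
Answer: -12660319/7176906 ≈ -1.7640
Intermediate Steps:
v(H) = 8/7 + H/7 + 2*H²/7 (v(H) = 8/7 + ((H² + H*H) + H)/7 = 8/7 + ((H² + H²) + H)/7 = 8/7 + (2*H² + H)/7 = 8/7 + (H + 2*H²)/7 = 8/7 + (H/7 + 2*H²/7) = 8/7 + H/7 + 2*H²/7)
b = -13266 (b = (8/7 + (⅐)*(-9) + (2/7)*(-9)²) - 13289 = (8/7 - 9/7 + (2/7)*81) - 13289 = (8/7 - 9/7 + 162/7) - 13289 = 23 - 13289 = -13266)
(-75 - 16)²/b + 33915/(-29755) = (-75 - 16)²/(-13266) + 33915/(-29755) = (-91)²*(-1/13266) + 33915*(-1/29755) = 8281*(-1/13266) - 6783/5951 = -8281/13266 - 6783/5951 = -12660319/7176906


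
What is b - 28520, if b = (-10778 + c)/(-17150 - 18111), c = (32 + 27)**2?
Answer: -1005636423/35261 ≈ -28520.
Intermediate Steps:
c = 3481 (c = 59**2 = 3481)
b = 7297/35261 (b = (-10778 + 3481)/(-17150 - 18111) = -7297/(-35261) = -7297*(-1/35261) = 7297/35261 ≈ 0.20694)
b - 28520 = 7297/35261 - 28520 = -1005636423/35261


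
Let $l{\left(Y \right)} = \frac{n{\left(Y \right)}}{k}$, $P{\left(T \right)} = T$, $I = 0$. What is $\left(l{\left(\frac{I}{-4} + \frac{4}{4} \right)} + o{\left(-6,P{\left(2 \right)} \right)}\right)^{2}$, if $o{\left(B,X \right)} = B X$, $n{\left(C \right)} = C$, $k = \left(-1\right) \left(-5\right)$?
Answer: $\frac{3481}{25} \approx 139.24$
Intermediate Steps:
$k = 5$
$l{\left(Y \right)} = \frac{Y}{5}$
$\left(l{\left(\frac{I}{-4} + \frac{4}{4} \right)} + o{\left(-6,P{\left(2 \right)} \right)}\right)^{2} = \left(\frac{\frac{0}{-4} + \frac{4}{4}}{5} - 12\right)^{2} = \left(\frac{0 \left(- \frac{1}{4}\right) + 4 \cdot \frac{1}{4}}{5} - 12\right)^{2} = \left(\frac{0 + 1}{5} - 12\right)^{2} = \left(\frac{1}{5} \cdot 1 - 12\right)^{2} = \left(\frac{1}{5} - 12\right)^{2} = \left(- \frac{59}{5}\right)^{2} = \frac{3481}{25}$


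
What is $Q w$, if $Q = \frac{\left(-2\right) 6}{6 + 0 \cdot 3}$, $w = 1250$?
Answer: $-2500$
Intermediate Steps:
$Q = -2$ ($Q = - \frac{12}{6 + 0} = - \frac{12}{6} = \left(-12\right) \frac{1}{6} = -2$)
$Q w = \left(-2\right) 1250 = -2500$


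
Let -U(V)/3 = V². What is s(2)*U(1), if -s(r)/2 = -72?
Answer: -432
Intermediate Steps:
U(V) = -3*V²
s(r) = 144 (s(r) = -2*(-72) = 144)
s(2)*U(1) = 144*(-3*1²) = 144*(-3*1) = 144*(-3) = -432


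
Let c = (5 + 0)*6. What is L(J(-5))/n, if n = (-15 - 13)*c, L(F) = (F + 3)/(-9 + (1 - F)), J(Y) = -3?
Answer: 0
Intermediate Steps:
c = 30 (c = 5*6 = 30)
L(F) = (3 + F)/(-8 - F)
n = -840 (n = (-15 - 13)*30 = -28*30 = -840)
L(J(-5))/n = ((-3 - 1*(-3))/(8 - 3))/(-840) = ((-3 + 3)/5)*(-1/840) = ((⅕)*0)*(-1/840) = 0*(-1/840) = 0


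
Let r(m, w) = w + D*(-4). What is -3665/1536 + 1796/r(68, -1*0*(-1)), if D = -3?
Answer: 226223/1536 ≈ 147.28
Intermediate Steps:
r(m, w) = 12 + w (r(m, w) = w - 3*(-4) = w + 12 = 12 + w)
-3665/1536 + 1796/r(68, -1*0*(-1)) = -3665/1536 + 1796/(12 - 1*0*(-1)) = -3665*1/1536 + 1796/(12 + 0*(-1)) = -3665/1536 + 1796/(12 + 0) = -3665/1536 + 1796/12 = -3665/1536 + 1796*(1/12) = -3665/1536 + 449/3 = 226223/1536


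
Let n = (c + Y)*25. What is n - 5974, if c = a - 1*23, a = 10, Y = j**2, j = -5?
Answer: -5674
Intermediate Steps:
Y = 25 (Y = (-5)**2 = 25)
c = -13 (c = 10 - 1*23 = 10 - 23 = -13)
n = 300 (n = (-13 + 25)*25 = 12*25 = 300)
n - 5974 = 300 - 5974 = -5674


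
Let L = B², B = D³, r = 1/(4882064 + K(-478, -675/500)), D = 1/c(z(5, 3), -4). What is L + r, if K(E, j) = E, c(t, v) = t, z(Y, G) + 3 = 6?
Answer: 4882315/3558676194 ≈ 0.0013719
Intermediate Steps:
z(Y, G) = 3 (z(Y, G) = -3 + 6 = 3)
D = ⅓ (D = 1/3 = ⅓ ≈ 0.33333)
r = 1/4881586 (r = 1/(4882064 - 478) = 1/4881586 ≈ 2.0485e-7)
B = 1/27 (B = (⅓)³ = 1/27 ≈ 0.037037)
L = 1/729 (L = (1/27)² = 1/729 ≈ 0.0013717)
L + r = 1/729 + 1/4881586 = 4882315/3558676194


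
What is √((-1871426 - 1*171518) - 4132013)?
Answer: I*√6174957 ≈ 2484.9*I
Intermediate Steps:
√((-1871426 - 1*171518) - 4132013) = √((-1871426 - 171518) - 4132013) = √(-2042944 - 4132013) = √(-6174957) = I*√6174957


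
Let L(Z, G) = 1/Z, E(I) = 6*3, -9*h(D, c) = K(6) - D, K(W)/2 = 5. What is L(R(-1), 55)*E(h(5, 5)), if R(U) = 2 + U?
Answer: 18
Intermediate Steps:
K(W) = 10 (K(W) = 2*5 = 10)
h(D, c) = -10/9 + D/9 (h(D, c) = -(10 - D)/9 = -10/9 + D/9)
E(I) = 18
L(R(-1), 55)*E(h(5, 5)) = 18/(2 - 1) = 18/1 = 1*18 = 18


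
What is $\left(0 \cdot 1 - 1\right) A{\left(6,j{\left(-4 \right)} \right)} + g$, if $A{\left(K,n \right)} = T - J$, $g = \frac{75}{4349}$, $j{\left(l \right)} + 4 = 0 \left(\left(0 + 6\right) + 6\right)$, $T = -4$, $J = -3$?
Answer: $\frac{4424}{4349} \approx 1.0172$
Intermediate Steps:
$j{\left(l \right)} = -4$ ($j{\left(l \right)} = -4 + 0 \left(\left(0 + 6\right) + 6\right) = -4 + 0 \left(6 + 6\right) = -4 + 0 \cdot 12 = -4 + 0 = -4$)
$g = \frac{75}{4349}$ ($g = 75 \cdot \frac{1}{4349} = \frac{75}{4349} \approx 0.017245$)
$A{\left(K,n \right)} = -1$ ($A{\left(K,n \right)} = -4 - -3 = -4 + 3 = -1$)
$\left(0 \cdot 1 - 1\right) A{\left(6,j{\left(-4 \right)} \right)} + g = \left(0 \cdot 1 - 1\right) \left(-1\right) + \frac{75}{4349} = \left(0 - 1\right) \left(-1\right) + \frac{75}{4349} = \left(-1\right) \left(-1\right) + \frac{75}{4349} = 1 + \frac{75}{4349} = \frac{4424}{4349}$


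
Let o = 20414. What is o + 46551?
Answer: 66965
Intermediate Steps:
o + 46551 = 20414 + 46551 = 66965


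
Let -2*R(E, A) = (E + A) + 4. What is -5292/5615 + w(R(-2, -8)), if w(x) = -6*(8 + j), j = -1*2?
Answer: -207432/5615 ≈ -36.943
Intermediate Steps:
j = -2
R(E, A) = -2 - A/2 - E/2 (R(E, A) = -((E + A) + 4)/2 = -((A + E) + 4)/2 = -(4 + A + E)/2 = -2 - A/2 - E/2)
w(x) = -36 (w(x) = -6*(8 - 2) = -6*6 = -36)
-5292/5615 + w(R(-2, -8)) = -5292/5615 - 36 = -207432/5615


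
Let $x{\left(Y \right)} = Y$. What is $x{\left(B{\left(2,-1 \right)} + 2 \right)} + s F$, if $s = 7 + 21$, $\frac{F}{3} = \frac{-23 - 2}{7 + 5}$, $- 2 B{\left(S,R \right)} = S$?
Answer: $-174$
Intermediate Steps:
$B{\left(S,R \right)} = - \frac{S}{2}$
$F = - \frac{25}{4}$ ($F = 3 \frac{-23 - 2}{7 + 5} = 3 \left(- \frac{25}{12}\right) = - \frac{25}{4} \approx -6.25$)
$s = 28$
$x{\left(B{\left(2,-1 \right)} + 2 \right)} + s F = \left(\left(- \frac{1}{2}\right) 2 + 2\right) + 28 \left(- \frac{25}{4}\right) = \left(-1 + 2\right) - 175 = 1 - 175 = -174$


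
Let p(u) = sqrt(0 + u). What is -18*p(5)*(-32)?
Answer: 576*sqrt(5) ≈ 1288.0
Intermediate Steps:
p(u) = sqrt(u)
-18*p(5)*(-32) = -18*sqrt(5)*(-32) = 576*sqrt(5)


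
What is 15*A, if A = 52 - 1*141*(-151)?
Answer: 320145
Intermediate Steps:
A = 21343 (A = 52 - 141*(-151) = 52 + 21291 = 21343)
15*A = 15*21343 = 320145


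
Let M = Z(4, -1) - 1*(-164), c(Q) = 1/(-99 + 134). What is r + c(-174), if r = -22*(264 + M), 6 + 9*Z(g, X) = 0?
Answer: -987137/105 ≈ -9401.3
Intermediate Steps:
Z(g, X) = -⅔ (Z(g, X) = -⅔ + (⅑)*0 = -⅔ + 0 = -⅔)
c(Q) = 1/35
M = 490/3 (M = -⅔ - 1*(-164) = -⅔ + 164 = 490/3 ≈ 163.33)
r = -28204/3 (r = -22*(264 + 490/3) = -22*1282/3 = -28204/3 ≈ -9401.3)
r + c(-174) = -28204/3 + 1/35 = -987137/105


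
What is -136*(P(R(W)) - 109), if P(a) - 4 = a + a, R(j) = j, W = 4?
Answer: 13192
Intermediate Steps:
P(a) = 4 + 2*a (P(a) = 4 + (a + a) = 4 + 2*a)
-136*(P(R(W)) - 109) = -136*((4 + 2*4) - 109) = -136*((4 + 8) - 109) = -136*(12 - 109) = -136*(-97) = 13192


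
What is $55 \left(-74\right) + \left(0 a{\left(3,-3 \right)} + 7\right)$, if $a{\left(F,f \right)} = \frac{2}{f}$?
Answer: $-4063$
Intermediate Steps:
$55 \left(-74\right) + \left(0 a{\left(3,-3 \right)} + 7\right) = 55 \left(-74\right) + \left(0 \frac{2}{-3} + 7\right) = -4070 + \left(0 \cdot 2 \left(- \frac{1}{3}\right) + 7\right) = -4070 + \left(0 \left(- \frac{2}{3}\right) + 7\right) = -4070 + \left(0 + 7\right) = -4070 + 7 = -4063$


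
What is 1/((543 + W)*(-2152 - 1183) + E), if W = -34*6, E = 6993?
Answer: -1/1123572 ≈ -8.9002e-7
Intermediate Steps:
W = -204
1/((543 + W)*(-2152 - 1183) + E) = 1/((543 - 204)*(-2152 - 1183) + 6993) = 1/(339*(-3335) + 6993) = 1/(-1130565 + 6993) = 1/(-1123572) = -1/1123572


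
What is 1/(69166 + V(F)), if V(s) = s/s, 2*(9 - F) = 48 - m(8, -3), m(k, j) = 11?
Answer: 1/69167 ≈ 1.4458e-5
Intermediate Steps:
F = -19/2 (F = 9 - (48 - 1*11)/2 = 9 - (48 - 11)/2 = 9 - 1/2*37 = 9 - 37/2 = -19/2 ≈ -9.5000)
V(s) = 1
1/(69166 + V(F)) = 1/(69166 + 1) = 1/69167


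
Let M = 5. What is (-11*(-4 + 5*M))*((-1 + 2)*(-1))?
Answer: 231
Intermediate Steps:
(-11*(-4 + 5*M))*((-1 + 2)*(-1)) = (-11*(-4 + 5*5))*((-1 + 2)*(-1)) = (-11*(-4 + 25))*(1*(-1)) = -11*21*(-1) = -231*(-1) = 231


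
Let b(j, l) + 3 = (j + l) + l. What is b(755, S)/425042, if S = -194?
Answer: 182/212521 ≈ 0.00085639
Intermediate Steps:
b(j, l) = -3 + j + 2*l (b(j, l) = -3 + ((j + l) + l) = -3 + (j + 2*l) = -3 + j + 2*l)
b(755, S)/425042 = (-3 + 755 + 2*(-194))/425042 = (-3 + 755 - 388)*(1/425042) = 364*(1/425042) = 182/212521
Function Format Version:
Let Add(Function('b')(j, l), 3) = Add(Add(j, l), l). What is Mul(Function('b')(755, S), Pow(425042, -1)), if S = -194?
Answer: Rational(182, 212521) ≈ 0.00085639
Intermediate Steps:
Function('b')(j, l) = Add(-3, j, Mul(2, l)) (Function('b')(j, l) = Add(-3, Add(Add(j, l), l)) = Add(-3, Add(j, Mul(2, l))) = Add(-3, j, Mul(2, l)))
Mul(Function('b')(755, S), Pow(425042, -1)) = Mul(Add(-3, 755, Mul(2, -194)), Pow(425042, -1)) = Mul(Add(-3, 755, -388), Rational(1, 425042)) = Mul(364, Rational(1, 425042)) = Rational(182, 212521)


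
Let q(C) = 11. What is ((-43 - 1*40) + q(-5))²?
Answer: 5184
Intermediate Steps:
((-43 - 1*40) + q(-5))² = ((-43 - 1*40) + 11)² = ((-43 - 40) + 11)² = (-83 + 11)² = (-72)² = 5184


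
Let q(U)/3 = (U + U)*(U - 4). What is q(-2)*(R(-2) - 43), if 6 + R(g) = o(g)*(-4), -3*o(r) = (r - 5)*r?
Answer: -2184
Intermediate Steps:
o(r) = -r*(-5 + r)/3 (o(r) = -(r - 5)*r/3 = -(-5 + r)*r/3 = -r*(-5 + r)/3)
q(U) = 6*U*(-4 + U) (q(U) = 3*((U + U)*(U - 4)) = 3*((2*U)*(-4 + U)) = 3*(2*U*(-4 + U)) = 6*U*(-4 + U))
R(g) = -6 - 4*g*(5 - g)/3 (R(g) = -6 + (g*(5 - g)/3)*(-4) = -6 - 4*g*(5 - g)/3)
q(-2)*(R(-2) - 43) = (6*(-2)*(-4 - 2))*((-6 + (4/3)*(-2)*(-5 - 2)) - 43) = (6*(-2)*(-6))*((-6 + (4/3)*(-2)*(-7)) - 43) = 72*((-6 + 56/3) - 43) = 72*(38/3 - 43) = 72*(-91/3) = -2184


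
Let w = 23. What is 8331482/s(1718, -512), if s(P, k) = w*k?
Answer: -4165741/5888 ≈ -707.50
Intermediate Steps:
s(P, k) = 23*k
8331482/s(1718, -512) = 8331482/((23*(-512))) = 8331482/(-11776) = 8331482*(-1/11776) = -4165741/5888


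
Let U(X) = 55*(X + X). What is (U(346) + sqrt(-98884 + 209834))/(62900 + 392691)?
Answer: 38060/455591 + 5*sqrt(4438)/455591 ≈ 0.084271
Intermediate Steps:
U(X) = 110*X (U(X) = 55*(2*X) = 110*X)
(U(346) + sqrt(-98884 + 209834))/(62900 + 392691) = (110*346 + sqrt(-98884 + 209834))/(62900 + 392691) = (38060 + sqrt(110950))/455591 = (38060 + 5*sqrt(4438))*(1/455591) = 38060/455591 + 5*sqrt(4438)/455591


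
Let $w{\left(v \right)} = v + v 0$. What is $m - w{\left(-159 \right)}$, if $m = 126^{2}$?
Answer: $16035$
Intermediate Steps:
$w{\left(v \right)} = v$ ($w{\left(v \right)} = v + 0 = v$)
$m = 15876$
$m - w{\left(-159 \right)} = 15876 - -159 = 15876 + 159 = 16035$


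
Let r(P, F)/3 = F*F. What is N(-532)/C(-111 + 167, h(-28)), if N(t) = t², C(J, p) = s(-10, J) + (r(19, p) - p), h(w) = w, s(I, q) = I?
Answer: 141512/1185 ≈ 119.42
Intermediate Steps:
r(P, F) = 3*F² (r(P, F) = 3*(F*F) = 3*F²)
C(J, p) = -10 - p + 3*p² (C(J, p) = -10 + (3*p² - p) = -10 + (-p + 3*p²) = -10 - p + 3*p²)
N(-532)/C(-111 + 167, h(-28)) = (-532)²/(-10 - 1*(-28) + 3*(-28)²) = 283024/(-10 + 28 + 3*784) = 283024/(-10 + 28 + 2352) = 283024/2370 = 283024*(1/2370) = 141512/1185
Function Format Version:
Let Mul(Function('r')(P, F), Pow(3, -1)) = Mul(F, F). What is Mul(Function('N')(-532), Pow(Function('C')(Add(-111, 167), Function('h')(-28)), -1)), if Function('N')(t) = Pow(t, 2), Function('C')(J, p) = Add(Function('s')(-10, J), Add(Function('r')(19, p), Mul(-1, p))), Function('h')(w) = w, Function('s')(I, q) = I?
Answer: Rational(141512, 1185) ≈ 119.42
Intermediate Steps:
Function('r')(P, F) = Mul(3, Pow(F, 2)) (Function('r')(P, F) = Mul(3, Mul(F, F)) = Mul(3, Pow(F, 2)))
Function('C')(J, p) = Add(-10, Mul(-1, p), Mul(3, Pow(p, 2))) (Function('C')(J, p) = Add(-10, Add(Mul(3, Pow(p, 2)), Mul(-1, p))) = Add(-10, Add(Mul(-1, p), Mul(3, Pow(p, 2)))) = Add(-10, Mul(-1, p), Mul(3, Pow(p, 2))))
Mul(Function('N')(-532), Pow(Function('C')(Add(-111, 167), Function('h')(-28)), -1)) = Mul(Pow(-532, 2), Pow(Add(-10, Mul(-1, -28), Mul(3, Pow(-28, 2))), -1)) = Mul(283024, Pow(Add(-10, 28, Mul(3, 784)), -1)) = Mul(283024, Pow(Add(-10, 28, 2352), -1)) = Mul(283024, Pow(2370, -1)) = Mul(283024, Rational(1, 2370)) = Rational(141512, 1185)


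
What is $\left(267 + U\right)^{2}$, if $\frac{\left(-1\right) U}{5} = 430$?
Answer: $3545689$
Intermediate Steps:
$U = -2150$ ($U = \left(-5\right) 430 = -2150$)
$\left(267 + U\right)^{2} = \left(267 - 2150\right)^{2} = \left(-1883\right)^{2} = 3545689$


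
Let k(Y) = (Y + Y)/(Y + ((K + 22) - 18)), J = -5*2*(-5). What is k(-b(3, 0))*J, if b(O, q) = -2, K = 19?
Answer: 8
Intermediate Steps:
J = 50 (J = -10*(-5) = 50)
k(Y) = 2*Y/(23 + Y) (k(Y) = (Y + Y)/(Y + ((19 + 22) - 18)) = (2*Y)/(Y + (41 - 18)) = (2*Y)/(Y + 23) = (2*Y)/(23 + Y) = 2*Y/(23 + Y))
k(-b(3, 0))*J = (2*(-1*(-2))/(23 - 1*(-2)))*50 = (2*2/(23 + 2))*50 = (2*2/25)*50 = (2*2*(1/25))*50 = (4/25)*50 = 8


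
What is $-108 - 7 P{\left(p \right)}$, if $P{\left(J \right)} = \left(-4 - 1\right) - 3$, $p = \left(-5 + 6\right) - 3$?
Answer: $-52$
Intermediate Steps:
$p = -2$ ($p = 1 - 3 = -2$)
$P{\left(J \right)} = -8$ ($P{\left(J \right)} = -5 - 3 = -8$)
$-108 - 7 P{\left(p \right)} = -108 - -56 = -108 + 56 = -52$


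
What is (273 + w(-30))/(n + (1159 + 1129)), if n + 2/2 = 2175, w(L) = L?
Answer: 243/4462 ≈ 0.054460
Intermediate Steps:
n = 2174 (n = -1 + 2175 = 2174)
(273 + w(-30))/(n + (1159 + 1129)) = (273 - 30)/(2174 + (1159 + 1129)) = 243/(2174 + 2288) = 243/4462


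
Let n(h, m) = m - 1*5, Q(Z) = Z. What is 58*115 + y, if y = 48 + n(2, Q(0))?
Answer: 6713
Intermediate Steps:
n(h, m) = -5 + m (n(h, m) = m - 5 = -5 + m)
y = 43 (y = 48 + (-5 + 0) = 48 - 5 = 43)
58*115 + y = 58*115 + 43 = 6670 + 43 = 6713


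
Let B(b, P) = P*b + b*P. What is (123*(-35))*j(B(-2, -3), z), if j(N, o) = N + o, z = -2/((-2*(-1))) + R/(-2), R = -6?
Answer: -60270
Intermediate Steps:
B(b, P) = 2*P*b (B(b, P) = P*b + P*b = 2*P*b)
z = 2 (z = -2/((-2*(-1))) - 6/(-2) = -2/2 - 6*(-1/2) = -2*1/2 + 3 = -1 + 3 = 2)
(123*(-35))*j(B(-2, -3), z) = (123*(-35))*(2*(-3)*(-2) + 2) = -4305*(12 + 2) = -4305*14 = -60270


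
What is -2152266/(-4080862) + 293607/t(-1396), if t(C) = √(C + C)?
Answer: 1076133/2040431 - 293607*I*√698/1396 ≈ 0.5274 - 5556.6*I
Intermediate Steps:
t(C) = √2*√C (t(C) = √(2*C) = √2*√C)
-2152266/(-4080862) + 293607/t(-1396) = -2152266/(-4080862) + 293607/((√2*√(-1396))) = -2152266*(-1/4080862) + 293607/((√2*(2*I*√349))) = 1076133/2040431 + 293607/((2*I*√698)) = 1076133/2040431 + 293607*(-I*√698/1396) = 1076133/2040431 - 293607*I*√698/1396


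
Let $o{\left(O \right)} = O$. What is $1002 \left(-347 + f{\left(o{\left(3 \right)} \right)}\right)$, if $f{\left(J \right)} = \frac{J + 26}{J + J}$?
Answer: $-342851$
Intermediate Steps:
$f{\left(J \right)} = \frac{26 + J}{2 J}$
$1002 \left(-347 + f{\left(o{\left(3 \right)} \right)}\right) = 1002 \left(-347 + \frac{26 + 3}{2 \cdot 3}\right) = 1002 \left(-347 + \frac{1}{2} \cdot \frac{1}{3} \cdot 29\right) = 1002 \left(-347 + \frac{29}{6}\right) = 1002 \left(- \frac{2053}{6}\right) = -342851$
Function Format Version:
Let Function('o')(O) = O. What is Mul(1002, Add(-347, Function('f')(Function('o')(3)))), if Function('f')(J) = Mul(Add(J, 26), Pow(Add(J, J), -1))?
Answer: -342851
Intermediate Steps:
Function('f')(J) = Mul(Rational(1, 2), Pow(J, -1), Add(26, J)) (Function('f')(J) = Mul(Add(26, J), Pow(Mul(2, J), -1)) = Mul(Add(26, J), Mul(Rational(1, 2), Pow(J, -1))) = Mul(Rational(1, 2), Pow(J, -1), Add(26, J)))
Mul(1002, Add(-347, Function('f')(Function('o')(3)))) = Mul(1002, Add(-347, Mul(Rational(1, 2), Pow(3, -1), Add(26, 3)))) = Mul(1002, Add(-347, Mul(Rational(1, 2), Rational(1, 3), 29))) = Mul(1002, Add(-347, Rational(29, 6))) = Mul(1002, Rational(-2053, 6)) = -342851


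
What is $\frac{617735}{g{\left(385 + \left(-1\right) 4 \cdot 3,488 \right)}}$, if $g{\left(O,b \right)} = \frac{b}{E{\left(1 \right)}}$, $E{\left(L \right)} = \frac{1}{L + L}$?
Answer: $\frac{617735}{976} \approx 632.92$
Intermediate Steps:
$E{\left(L \right)} = \frac{1}{2 L}$
$g{\left(O,b \right)} = 2 b$ ($g{\left(O,b \right)} = \frac{b}{\frac{1}{2} \cdot 1^{-1}} = \frac{b}{\frac{1}{2} \cdot 1} = b \frac{1}{\frac{1}{2}} = b 2 = 2 b$)
$\frac{617735}{g{\left(385 + \left(-1\right) 4 \cdot 3,488 \right)}} = \frac{617735}{2 \cdot 488} = \frac{617735}{976}$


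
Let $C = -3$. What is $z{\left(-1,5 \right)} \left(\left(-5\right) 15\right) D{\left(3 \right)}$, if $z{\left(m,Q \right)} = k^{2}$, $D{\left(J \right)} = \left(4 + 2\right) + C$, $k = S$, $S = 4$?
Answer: $-3600$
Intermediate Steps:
$k = 4$
$D{\left(J \right)} = 3$ ($D{\left(J \right)} = \left(4 + 2\right) - 3 = 6 - 3 = 3$)
$z{\left(m,Q \right)} = 16$ ($z{\left(m,Q \right)} = 4^{2} = 16$)
$z{\left(-1,5 \right)} \left(\left(-5\right) 15\right) D{\left(3 \right)} = 16 \left(\left(-5\right) 15\right) 3 = 16 \left(-75\right) 3 = \left(-1200\right) 3 = -3600$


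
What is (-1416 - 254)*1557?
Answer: -2600190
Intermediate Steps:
(-1416 - 254)*1557 = -1670*1557 = -2600190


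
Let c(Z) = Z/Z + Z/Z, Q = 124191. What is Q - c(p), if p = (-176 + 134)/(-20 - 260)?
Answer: 124189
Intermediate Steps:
p = 3/20 (p = -42/(-280) = -42*(-1/280) = 3/20 ≈ 0.15000)
c(Z) = 2 (c(Z) = 1 + 1 = 2)
Q - c(p) = 124191 - 1*2 = 124191 - 2 = 124189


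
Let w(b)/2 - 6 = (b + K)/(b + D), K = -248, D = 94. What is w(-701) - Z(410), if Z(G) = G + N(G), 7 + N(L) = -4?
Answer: -233011/607 ≈ -383.87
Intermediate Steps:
N(L) = -11 (N(L) = -7 - 4 = -11)
w(b) = 12 + 2*(-248 + b)/(94 + b) (w(b) = 12 + 2*((b - 248)/(b + 94)) = 12 + 2*((-248 + b)/(94 + b)) = 12 + 2*(-248 + b)/(94 + b))
Z(G) = -11 + G (Z(G) = G - 11 = -11 + G)
w(-701) - Z(410) = 2*(316 + 7*(-701))/(94 - 701) - (-11 + 410) = 2*(316 - 4907)/(-607) - 1*399 = 2*(-1/607)*(-4591) - 399 = 9182/607 - 399 = -233011/607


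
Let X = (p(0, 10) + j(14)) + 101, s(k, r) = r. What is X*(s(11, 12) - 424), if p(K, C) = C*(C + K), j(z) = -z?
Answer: -77044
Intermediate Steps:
X = 187 (X = (10*(10 + 0) - 1*14) + 101 = (10*10 - 14) + 101 = (100 - 14) + 101 = 86 + 101 = 187)
X*(s(11, 12) - 424) = 187*(12 - 424) = 187*(-412) = -77044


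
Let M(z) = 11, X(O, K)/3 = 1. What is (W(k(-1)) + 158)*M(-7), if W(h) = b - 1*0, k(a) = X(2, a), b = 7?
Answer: 1815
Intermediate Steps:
X(O, K) = 3 (X(O, K) = 3*1 = 3)
k(a) = 3
W(h) = 7 (W(h) = 7 - 1*0 = 7 + 0 = 7)
(W(k(-1)) + 158)*M(-7) = (7 + 158)*11 = 165*11 = 1815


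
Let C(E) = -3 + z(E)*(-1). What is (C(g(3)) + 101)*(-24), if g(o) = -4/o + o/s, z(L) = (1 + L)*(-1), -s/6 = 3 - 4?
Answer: -2356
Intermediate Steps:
s = 6 (s = -6*(3 - 4) = -6*(-1) = 6)
z(L) = -1 - L
g(o) = -4/o + o/6
C(E) = -2 + E (C(E) = -3 + (-1 - E)*(-1) = -3 + (1 + E) = -2 + E)
(C(g(3)) + 101)*(-24) = ((-2 + (-4/3 + (1/6)*3)) + 101)*(-24) = ((-2 + (-4*1/3 + 1/2)) + 101)*(-24) = ((-2 + (-4/3 + 1/2)) + 101)*(-24) = ((-2 - 5/6) + 101)*(-24) = (-17/6 + 101)*(-24) = (589/6)*(-24) = -2356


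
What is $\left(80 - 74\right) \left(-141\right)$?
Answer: $-846$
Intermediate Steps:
$\left(80 - 74\right) \left(-141\right) = 6 \left(-141\right) = -846$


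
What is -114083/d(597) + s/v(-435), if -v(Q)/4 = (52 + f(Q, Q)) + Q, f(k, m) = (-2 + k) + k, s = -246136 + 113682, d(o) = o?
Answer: -325885849/1498470 ≈ -217.48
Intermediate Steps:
s = -132454
f(k, m) = -2 + 2*k
v(Q) = -200 - 12*Q (v(Q) = -4*((52 + (-2 + 2*Q)) + Q) = -4*((50 + 2*Q) + Q) = -4*(50 + 3*Q) = -200 - 12*Q)
-114083/d(597) + s/v(-435) = -114083/597 - 132454/(-200 - 12*(-435)) = -114083*1/597 - 132454/(-200 + 5220) = -114083/597 - 132454/5020 = -114083/597 - 132454*1/5020 = -114083/597 - 66227/2510 = -325885849/1498470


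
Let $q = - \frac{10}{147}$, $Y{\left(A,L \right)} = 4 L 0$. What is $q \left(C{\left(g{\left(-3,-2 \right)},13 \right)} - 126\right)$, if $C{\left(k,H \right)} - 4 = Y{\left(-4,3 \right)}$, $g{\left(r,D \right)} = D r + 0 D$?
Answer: $\frac{1220}{147} \approx 8.2993$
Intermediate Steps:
$g{\left(r,D \right)} = D r$ ($g{\left(r,D \right)} = D r + 0 = D r$)
$Y{\left(A,L \right)} = 0$
$C{\left(k,H \right)} = 4$ ($C{\left(k,H \right)} = 4 + 0 = 4$)
$q = - \frac{10}{147}$ ($q = \left(-10\right) \frac{1}{147} = - \frac{10}{147} \approx -0.068027$)
$q \left(C{\left(g{\left(-3,-2 \right)},13 \right)} - 126\right) = - \frac{10 \left(4 - 126\right)}{147} = \left(- \frac{10}{147}\right) \left(-122\right) = \frac{1220}{147}$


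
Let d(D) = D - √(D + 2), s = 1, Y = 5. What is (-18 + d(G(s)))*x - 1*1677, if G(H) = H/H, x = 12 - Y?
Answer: -1796 - 7*√3 ≈ -1808.1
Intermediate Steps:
x = 7 (x = 12 - 1*5 = 12 - 5 = 7)
G(H) = 1
d(D) = D - √(2 + D)
(-18 + d(G(s)))*x - 1*1677 = (-18 + (1 - √(2 + 1)))*7 - 1*1677 = (-18 + (1 - √3))*7 - 1677 = (-17 - √3)*7 - 1677 = (-119 - 7*√3) - 1677 = -1796 - 7*√3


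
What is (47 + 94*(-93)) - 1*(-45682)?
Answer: 36987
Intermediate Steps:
(47 + 94*(-93)) - 1*(-45682) = (47 - 8742) + 45682 = -8695 + 45682 = 36987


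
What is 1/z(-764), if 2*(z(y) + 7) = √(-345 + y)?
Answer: -28/1305 - 2*I*√1109/1305 ≈ -0.021456 - 0.051037*I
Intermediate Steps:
z(y) = -7 + √(-345 + y)/2
1/z(-764) = 1/(-7 + √(-345 - 764)/2) = 1/(-7 + √(-1109)/2) = 1/(-7 + (I*√1109)/2) = 1/(-7 + I*√1109/2)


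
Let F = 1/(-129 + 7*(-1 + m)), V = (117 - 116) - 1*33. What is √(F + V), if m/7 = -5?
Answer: I*√4645533/381 ≈ 5.6571*I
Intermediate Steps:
m = -35 (m = 7*(-5) = -35)
V = -32 (V = 1 - 33 = -32)
F = -1/381 (F = 1/(-129 + 7*(-1 - 35)) = 1/(-129 + 7*(-36)) = 1/(-129 - 252) = 1/(-381) = -1/381 ≈ -0.0026247)
√(F + V) = √(-1/381 - 32) = √(-12193/381) = I*√4645533/381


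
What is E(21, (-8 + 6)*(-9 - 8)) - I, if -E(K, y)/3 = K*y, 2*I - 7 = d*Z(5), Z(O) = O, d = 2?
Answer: -4301/2 ≈ -2150.5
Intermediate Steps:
I = 17/2 (I = 7/2 + (2*5)/2 = 7/2 + (1/2)*10 = 7/2 + 5 = 17/2 ≈ 8.5000)
E(K, y) = -3*K*y
E(21, (-8 + 6)*(-9 - 8)) - I = -3*21*(-8 + 6)*(-9 - 8) - 1*17/2 = -3*21*(-2*(-17)) - 17/2 = -3*21*34 - 17/2 = -2142 - 17/2 = -4301/2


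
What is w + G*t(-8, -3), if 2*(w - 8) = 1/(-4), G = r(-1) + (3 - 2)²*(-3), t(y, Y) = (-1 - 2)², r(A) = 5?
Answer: 207/8 ≈ 25.875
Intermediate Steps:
t(y, Y) = 9 (t(y, Y) = (-3)² = 9)
G = 2 (G = 5 + (3 - 2)²*(-3) = 5 + 1²*(-3) = 5 + 1*(-3) = 5 - 3 = 2)
w = 63/8 (w = 8 + (½)/(-4) = 8 + (½)*(-¼) = 8 - ⅛ = 63/8 ≈ 7.8750)
w + G*t(-8, -3) = 63/8 + 2*9 = 63/8 + 18 = 207/8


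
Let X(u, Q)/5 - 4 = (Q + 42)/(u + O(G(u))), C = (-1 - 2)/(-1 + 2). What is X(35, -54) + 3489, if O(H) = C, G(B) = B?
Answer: 28057/8 ≈ 3507.1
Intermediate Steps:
C = -3 (C = -3/1 = -3*1 = -3)
O(H) = -3
X(u, Q) = 20 + 5*(42 + Q)/(-3 + u) (X(u, Q) = 20 + 5*((Q + 42)/(u - 3)) = 20 + 5*((42 + Q)/(-3 + u)) = 20 + 5*(42 + Q)/(-3 + u))
X(35, -54) + 3489 = 5*(30 - 54 + 4*35)/(-3 + 35) + 3489 = 5*(30 - 54 + 140)/32 + 3489 = 5*(1/32)*116 + 3489 = 145/8 + 3489 = 28057/8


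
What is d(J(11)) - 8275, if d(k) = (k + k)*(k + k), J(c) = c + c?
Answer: -6339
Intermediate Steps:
J(c) = 2*c
d(k) = 4*k**2 (d(k) = (2*k)*(2*k) = 4*k**2)
d(J(11)) - 8275 = 4*(2*11)**2 - 8275 = 4*22**2 - 8275 = 4*484 - 8275 = 1936 - 8275 = -6339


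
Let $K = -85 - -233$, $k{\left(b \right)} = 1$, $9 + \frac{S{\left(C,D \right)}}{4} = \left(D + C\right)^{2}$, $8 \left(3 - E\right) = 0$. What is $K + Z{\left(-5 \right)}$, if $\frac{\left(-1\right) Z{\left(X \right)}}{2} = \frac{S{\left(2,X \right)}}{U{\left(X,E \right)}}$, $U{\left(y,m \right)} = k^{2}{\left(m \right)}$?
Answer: $148$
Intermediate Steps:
$E = 3$ ($E = 3 - 0 = 3 + 0 = 3$)
$S{\left(C,D \right)} = -36 + 4 \left(C + D\right)^{2}$ ($S{\left(C,D \right)} = -36 + 4 \left(D + C\right)^{2} = -36 + 4 \left(C + D\right)^{2}$)
$U{\left(y,m \right)} = 1$ ($U{\left(y,m \right)} = 1^{2} = 1$)
$K = 148$ ($K = -85 + 233 = 148$)
$Z{\left(X \right)} = 72 - 8 \left(2 + X\right)^{2}$ ($Z{\left(X \right)} = - 2 \frac{-36 + 4 \left(2 + X\right)^{2}}{1} = - 2 \left(-36 + 4 \left(2 + X\right)^{2}\right) 1 = - 2 \left(-36 + 4 \left(2 + X\right)^{2}\right) = 72 - 8 \left(2 + X\right)^{2}$)
$K + Z{\left(-5 \right)} = 148 + \left(72 - 8 \left(2 - 5\right)^{2}\right) = 148 + \left(72 - 8 \left(-3\right)^{2}\right) = 148 + \left(72 - 72\right) = 148 + 0 = 148$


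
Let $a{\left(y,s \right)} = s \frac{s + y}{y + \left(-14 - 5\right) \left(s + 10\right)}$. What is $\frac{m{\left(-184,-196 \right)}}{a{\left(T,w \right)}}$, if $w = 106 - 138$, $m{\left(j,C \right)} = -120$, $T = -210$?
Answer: $- \frac{390}{121} \approx -3.2231$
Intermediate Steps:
$w = -32$
$a{\left(y,s \right)} = \frac{s \left(s + y\right)}{-190 + y - 19 s}$ ($a{\left(y,s \right)} = s \frac{s + y}{y - 19 \left(10 + s\right)} = s \frac{s + y}{y - \left(190 + 19 s\right)} = s \frac{s + y}{-190 + y - 19 s} = \frac{s \left(s + y\right)}{-190 + y - 19 s}$)
$\frac{m{\left(-184,-196 \right)}}{a{\left(T,w \right)}} = - \frac{120}{\left(-32\right) \frac{1}{-190 - 210 - -608} \left(-32 - 210\right)} = - \frac{120}{\left(-32\right) \frac{1}{-190 - 210 + 608} \left(-242\right)} = - \frac{120}{\left(-32\right) \frac{1}{208} \left(-242\right)} = - \frac{120}{\frac{484}{13}} = \left(-120\right) \frac{13}{484} = - \frac{390}{121}$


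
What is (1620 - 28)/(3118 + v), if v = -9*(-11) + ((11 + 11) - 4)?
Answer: 1592/3235 ≈ 0.49212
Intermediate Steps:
v = 117 (v = 99 + (22 - 4) = 99 + 18 = 117)
(1620 - 28)/(3118 + v) = (1620 - 28)/(3118 + 117) = 1592/3235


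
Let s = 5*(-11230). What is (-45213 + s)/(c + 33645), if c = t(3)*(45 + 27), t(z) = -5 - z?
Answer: -101363/33069 ≈ -3.0652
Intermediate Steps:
s = -56150
c = -576 (c = (-5 - 1*3)*(45 + 27) = (-5 - 3)*72 = -8*72 = -576)
(-45213 + s)/(c + 33645) = (-45213 - 56150)/(-576 + 33645) = -101363/33069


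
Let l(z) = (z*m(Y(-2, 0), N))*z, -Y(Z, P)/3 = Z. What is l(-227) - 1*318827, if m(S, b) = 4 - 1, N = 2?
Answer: -164240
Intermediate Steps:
Y(Z, P) = -3*Z
m(S, b) = 3
l(z) = 3*z² (l(z) = (z*3)*z = (3*z)*z = 3*z²)
l(-227) - 1*318827 = 3*(-227)² - 1*318827 = 3*51529 - 318827 = 154587 - 318827 = -164240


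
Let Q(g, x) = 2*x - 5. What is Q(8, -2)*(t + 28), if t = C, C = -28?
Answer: 0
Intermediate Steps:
t = -28
Q(g, x) = -5 + 2*x
Q(8, -2)*(t + 28) = (-5 + 2*(-2))*(-28 + 28) = (-5 - 4)*0 = -9*0 = 0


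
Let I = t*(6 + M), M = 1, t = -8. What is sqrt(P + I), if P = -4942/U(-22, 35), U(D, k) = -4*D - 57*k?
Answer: 5*I*sqrt(7769118)/1907 ≈ 7.3081*I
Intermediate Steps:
U(D, k) = -57*k - 4*D
I = -56 (I = -8*(6 + 1) = -8*7 = -56)
P = 4942/1907 (P = -4942/(-57*35 - 4*(-22)) = -4942/(-1995 + 88) = -4942/(-1907) = -4942*(-1/1907) = 4942/1907 ≈ 2.5915)
sqrt(P + I) = sqrt(4942/1907 - 56) = sqrt(-101850/1907) = 5*I*sqrt(7769118)/1907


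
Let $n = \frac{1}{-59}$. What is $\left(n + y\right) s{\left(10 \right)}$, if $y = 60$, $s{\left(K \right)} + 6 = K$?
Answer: $\frac{14156}{59} \approx 239.93$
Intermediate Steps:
$s{\left(K \right)} = -6 + K$
$n = - \frac{1}{59} \approx -0.016949$
$\left(n + y\right) s{\left(10 \right)} = \left(- \frac{1}{59} + 60\right) \left(-6 + 10\right) = \frac{3539}{59} \cdot 4 = \frac{14156}{59}$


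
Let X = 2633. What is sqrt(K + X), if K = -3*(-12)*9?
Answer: sqrt(2957) ≈ 54.378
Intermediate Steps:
K = 324 (K = 36*9 = 324)
sqrt(K + X) = sqrt(324 + 2633) = sqrt(2957)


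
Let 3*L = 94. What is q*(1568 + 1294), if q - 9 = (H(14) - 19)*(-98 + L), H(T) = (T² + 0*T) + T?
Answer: -36417042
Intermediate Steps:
L = 94/3 (L = (⅓)*94 = 94/3 ≈ 31.333)
H(T) = T + T² (H(T) = (T² + 0) + T = T² + T = T + T²)
q = -38173/3 (q = 9 + (14*(1 + 14) - 19)*(-98 + 94/3) = 9 + (14*15 - 19)*(-200/3) = 9 + (210 - 19)*(-200/3) = 9 + 191*(-200/3) = 9 - 38200/3 = -38173/3 ≈ -12724.)
q*(1568 + 1294) = -38173*(1568 + 1294)/3 = -38173/3*2862 = -36417042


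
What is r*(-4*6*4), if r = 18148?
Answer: -1742208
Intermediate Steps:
r*(-4*6*4) = 18148*(-4*6*4) = 18148*(-24*4) = 18148*(-96) = -1742208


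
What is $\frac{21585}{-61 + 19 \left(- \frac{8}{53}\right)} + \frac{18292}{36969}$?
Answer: $- \frac{8446160485}{25028013} \approx -337.47$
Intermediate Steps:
$\frac{21585}{-61 + 19 \left(- \frac{8}{53}\right)} + \frac{18292}{36969} = \frac{21585}{-61 - \frac{152}{53}} + \frac{18292}{36969} = \frac{21585}{- \frac{3385}{53}} + \frac{18292}{36969} = 21585 \left(- \frac{53}{3385}\right) + \frac{18292}{36969} = - \frac{228801}{677} + \frac{18292}{36969} = - \frac{8446160485}{25028013}$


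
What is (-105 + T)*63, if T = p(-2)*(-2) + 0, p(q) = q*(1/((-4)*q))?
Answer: -13167/2 ≈ -6583.5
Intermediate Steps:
p(q) = -¼ (p(q) = q*(-1/(4*q)) = -¼)
T = ½ (T = -¼*(-2) + 0 = ½ + 0 = ½ ≈ 0.50000)
(-105 + T)*63 = (-105 + ½)*63 = -209/2*63 = -13167/2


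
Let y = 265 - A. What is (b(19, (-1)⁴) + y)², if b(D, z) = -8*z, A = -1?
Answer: 66564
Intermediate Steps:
y = 266 (y = 265 - 1*(-1) = 265 + 1 = 266)
(b(19, (-1)⁴) + y)² = (-8*(-1)⁴ + 266)² = (-8*1 + 266)² = (-8 + 266)² = 258² = 66564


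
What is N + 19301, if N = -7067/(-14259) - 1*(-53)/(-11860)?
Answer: 3264108752633/169111740 ≈ 19302.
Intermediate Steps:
N = 83058893/169111740 (N = -7067*(-1/14259) + 53*(-1/11860) = 7067/14259 - 53/11860 = 83058893/169111740 ≈ 0.49115)
N + 19301 = 83058893/169111740 + 19301 = 3264108752633/169111740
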